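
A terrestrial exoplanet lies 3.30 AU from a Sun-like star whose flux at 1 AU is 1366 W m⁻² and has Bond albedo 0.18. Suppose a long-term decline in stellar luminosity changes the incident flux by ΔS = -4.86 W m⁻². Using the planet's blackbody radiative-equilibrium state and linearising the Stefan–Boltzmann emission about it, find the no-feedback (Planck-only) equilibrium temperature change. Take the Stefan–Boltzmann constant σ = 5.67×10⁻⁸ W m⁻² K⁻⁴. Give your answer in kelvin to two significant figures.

-1.4 K

By the inverse-square law, S = 1366/3.30² = 125.4 W m⁻².
Reference equilibrium: T_e = [S(1−α)/(4σ)]^(1/4) = 145.9 K.
ΔF = Δ[S(1−α)]/4 = (1−0.18)·-4.86/4 = -0.9963 W m⁻².
Linearising σT⁴ gives d(σT⁴)/dT = 4σT_e³ = 0.7048 W m⁻² per K.
So ΔT₀ = -0.9963/0.7048 = -1.41 K.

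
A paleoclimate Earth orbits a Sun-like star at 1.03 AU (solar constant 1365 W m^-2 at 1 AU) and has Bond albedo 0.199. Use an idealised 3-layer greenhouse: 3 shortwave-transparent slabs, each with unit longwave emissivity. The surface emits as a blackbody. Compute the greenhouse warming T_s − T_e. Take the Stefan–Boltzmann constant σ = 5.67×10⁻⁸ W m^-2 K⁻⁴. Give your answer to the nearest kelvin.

108 kelvin

Flux at the orbit: S = 1365/(1.03)² = 1287 W m^-2.
OLR = S(1−α)/4 = 257.7 W m^-2; the top layer radiates at T_e = 259.6 K.
Surface: T_s = (4)^¼·T_e = 367.2 K.
So the greenhouse effect raises the surface by 367.2 − 259.6 = 107.5 K.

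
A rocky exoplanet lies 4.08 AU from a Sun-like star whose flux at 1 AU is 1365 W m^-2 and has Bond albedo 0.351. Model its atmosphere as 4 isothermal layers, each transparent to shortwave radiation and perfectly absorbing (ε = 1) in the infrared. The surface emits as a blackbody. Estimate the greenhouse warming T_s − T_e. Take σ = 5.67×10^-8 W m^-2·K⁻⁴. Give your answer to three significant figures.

By the inverse-square law, S = 1365/4.08² = 82.00 W m^-2.
Top-of-atmosphere balance: σT_e⁴ = S(1−α)/4 = 13.30 W m^-2 → T_e = 123.8 K.
Surface: T_s = (5)^¼·T_e = 185.1 K.
So the greenhouse effect raises the surface by 185.1 − 123.8 = 61.31 K.

61.3 K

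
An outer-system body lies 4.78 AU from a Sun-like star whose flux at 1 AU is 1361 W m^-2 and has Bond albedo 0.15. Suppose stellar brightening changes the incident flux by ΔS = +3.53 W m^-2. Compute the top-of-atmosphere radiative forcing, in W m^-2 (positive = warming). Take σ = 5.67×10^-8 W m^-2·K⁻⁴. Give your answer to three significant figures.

By the inverse-square law, S = 1361/4.78² = 59.57 W m^-2.
ΔF = Δ[S(1−α)]/4 = (1−0.15)·+3.53/4 = 0.7501 W m^-2.

0.750 W m^-2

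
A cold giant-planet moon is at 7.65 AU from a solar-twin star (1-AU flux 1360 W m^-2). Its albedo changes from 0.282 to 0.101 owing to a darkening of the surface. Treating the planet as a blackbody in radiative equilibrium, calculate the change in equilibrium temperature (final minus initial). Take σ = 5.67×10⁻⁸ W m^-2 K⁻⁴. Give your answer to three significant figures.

5.35 kelvin

By the inverse-square law, S = 1360/7.65² = 23.24 W m^-2.
With α = 0.282, T₁ = 92.61 K.
Final:   T₂ = [S(1−0.101)/(4σ)]^(1/4) = 97.97 K.
Change: 97.97 − 92.61 = 5.354 K.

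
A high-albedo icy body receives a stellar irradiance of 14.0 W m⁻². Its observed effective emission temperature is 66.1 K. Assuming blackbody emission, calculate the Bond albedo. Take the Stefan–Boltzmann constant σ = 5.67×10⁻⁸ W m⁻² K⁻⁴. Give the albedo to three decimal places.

Energy balance: S(1−α)/4 = σT⁴, so 1−α = 4σT⁴/S.
4σT⁴ = 4·5.67×10⁻⁸·(66.1)⁴ = 4.330 W m⁻².
1−α = 4.330/14.00 = 0.3093, so α = 0.6907.

0.691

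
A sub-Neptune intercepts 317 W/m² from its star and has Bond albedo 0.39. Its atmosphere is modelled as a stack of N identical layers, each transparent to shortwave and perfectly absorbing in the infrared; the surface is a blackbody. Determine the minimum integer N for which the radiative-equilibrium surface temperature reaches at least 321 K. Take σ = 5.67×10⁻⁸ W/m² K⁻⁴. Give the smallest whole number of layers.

12

Top-of-atmosphere balance: σT_e⁴ = S(1−α)/4 = 48.34 W/m² → T_e = 170.9 K.
T_s = (N+1)^(1/4)·T_e ≥ 321 K requires N+1 ≥ (T_s/T_e)⁴ = (321/170.9)⁴ = 12.453.
Rounding up, N = 12.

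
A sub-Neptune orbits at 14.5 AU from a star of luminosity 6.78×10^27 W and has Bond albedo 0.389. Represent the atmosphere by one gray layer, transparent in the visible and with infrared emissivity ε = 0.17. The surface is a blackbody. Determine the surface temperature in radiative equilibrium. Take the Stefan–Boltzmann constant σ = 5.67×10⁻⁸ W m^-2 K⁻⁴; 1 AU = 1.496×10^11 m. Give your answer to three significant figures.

d = 14.5 × 1.496×10^11 m = 2.169×10^12 m.
S = L/(4πd²) = 114.7 W m^-2.
The planet radiates to space at T_e = [S(1−α)/(4σ)]^(1/4) = 132.6 K.
Surface balance with a leaky layer gives σT_s⁴ = σT_e⁴·2/(2−ε), so T_s = T_e·[2/(2−0.17)]^(1/4) = 135.5 K.

136 kelvin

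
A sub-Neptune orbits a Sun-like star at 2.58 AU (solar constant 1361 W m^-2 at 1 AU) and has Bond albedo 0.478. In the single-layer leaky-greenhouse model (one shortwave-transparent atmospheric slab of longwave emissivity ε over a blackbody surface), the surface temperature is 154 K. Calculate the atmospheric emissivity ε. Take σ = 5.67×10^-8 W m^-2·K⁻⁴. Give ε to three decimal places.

0.327

By the inverse-square law, S = 1361/2.58² = 204.5 W m^-2.
TOA balance gives T_e = 147.3 K.
T_s⁴ = T_e⁴·2/(2−ε) → ε = 2 − 2(T_e/T_s)⁴ = 2 − 2·(147.3/154)⁴ = 0.3266.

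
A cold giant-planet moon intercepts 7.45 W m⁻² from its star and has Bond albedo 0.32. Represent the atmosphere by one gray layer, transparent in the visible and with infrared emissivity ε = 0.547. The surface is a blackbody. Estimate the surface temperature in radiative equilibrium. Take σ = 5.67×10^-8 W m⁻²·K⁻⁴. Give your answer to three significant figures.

Effective emission temperature (TOA balance): σT_e⁴ = S(1−α)/4 = 1.266 W m⁻² → T_e = 68.75 K.
For a single slab of emissivity ε, T_s⁴ = 2T_e⁴/(2−ε); thus T_s = 68.75·(1.376)^(1/4) = 74.46 K.

74.5 K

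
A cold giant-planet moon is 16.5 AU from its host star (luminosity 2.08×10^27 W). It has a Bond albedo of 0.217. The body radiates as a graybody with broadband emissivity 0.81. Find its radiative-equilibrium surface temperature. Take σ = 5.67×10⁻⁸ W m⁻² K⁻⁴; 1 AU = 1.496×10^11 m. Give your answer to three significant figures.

104 K

Orbital distance: d = 16.5 AU = 2.468×10^12 m.
S = L/(4πd²) = 27.17 W m⁻².
Absorbed flux (global mean): S(1−α)/4 = 27.17·0.783/4 = 5.318 W m⁻².
Equating to εσT⁴ with ε = 0.81: T = (5.318/0.81σ)^(1/4) = 103.7 K.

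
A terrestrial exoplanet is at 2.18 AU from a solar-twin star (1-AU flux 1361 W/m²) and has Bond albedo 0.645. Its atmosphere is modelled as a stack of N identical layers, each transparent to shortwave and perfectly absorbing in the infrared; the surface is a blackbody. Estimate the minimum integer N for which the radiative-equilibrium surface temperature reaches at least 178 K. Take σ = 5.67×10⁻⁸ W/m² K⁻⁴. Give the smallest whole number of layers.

Irradiance scales as 1/d², so S = 1361 W/m² × (1/2.18)² = 286.4 W/m².
Top-of-atmosphere balance: σT_e⁴ = S(1−α)/4 = 25.42 W/m² → T_e = 145.5 K.
T_s = (N+1)^(1/4)·T_e ≥ 178 K requires N+1 ≥ (T_s/T_e)⁴ = (178/145.5)⁴ = 2.239.
Rounding up, N = 2.

2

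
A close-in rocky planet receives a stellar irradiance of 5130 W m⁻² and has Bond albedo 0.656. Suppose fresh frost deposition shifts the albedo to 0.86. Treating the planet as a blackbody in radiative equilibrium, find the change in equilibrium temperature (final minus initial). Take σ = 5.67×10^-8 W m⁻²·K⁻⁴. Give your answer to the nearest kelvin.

With α = 0.656, T₁ = 297.0 K.
With α = 0.86, T₂ = 237.2 K.
ΔT = T₂ − T₁ = -59.78 K.

-60 K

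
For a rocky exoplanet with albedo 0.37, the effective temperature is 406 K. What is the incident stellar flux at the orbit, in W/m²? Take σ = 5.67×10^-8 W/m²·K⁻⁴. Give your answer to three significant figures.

Invert the energy balance for S: S = 4σT⁴/(1−α).
σT⁴ = 5.67×10⁻⁸·(406)⁴ = 1541 W/m².
S = 4·1541/0.63 = 9782 W/m².

9780 W/m²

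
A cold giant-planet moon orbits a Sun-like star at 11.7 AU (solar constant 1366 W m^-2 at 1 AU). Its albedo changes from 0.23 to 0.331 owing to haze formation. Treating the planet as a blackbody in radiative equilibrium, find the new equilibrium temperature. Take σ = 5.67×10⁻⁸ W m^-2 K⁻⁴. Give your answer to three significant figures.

73.7 K

Irradiance scales as 1/d², so S = 1366 W m^-2 × (1/11.7)² = 9.979 W m^-2.
T₂ = [S(1−α₂)/(4σ)]^(1/4) = [9.979·0.669/(4σ)]^(1/4) = 73.66 K.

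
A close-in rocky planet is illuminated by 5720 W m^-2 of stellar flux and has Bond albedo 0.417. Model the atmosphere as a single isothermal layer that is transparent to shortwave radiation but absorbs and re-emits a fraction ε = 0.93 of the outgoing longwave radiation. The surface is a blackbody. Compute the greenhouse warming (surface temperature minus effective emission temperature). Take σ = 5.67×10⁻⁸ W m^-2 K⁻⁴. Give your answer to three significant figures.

The planet radiates to space at T_e = [S(1−α)/(4σ)]^(1/4) = 348.2 K.
The surface balance (absorbed SW + ε·downward IR = σT_s⁴) with T_a⁴ = T_s⁴/2 reduces to T_s = T_e·[2/(2−ε)]^¼ = 407.2 K.
T_s − T_e = 407.2 − 348.2 = 58.94 K.

58.9 kelvin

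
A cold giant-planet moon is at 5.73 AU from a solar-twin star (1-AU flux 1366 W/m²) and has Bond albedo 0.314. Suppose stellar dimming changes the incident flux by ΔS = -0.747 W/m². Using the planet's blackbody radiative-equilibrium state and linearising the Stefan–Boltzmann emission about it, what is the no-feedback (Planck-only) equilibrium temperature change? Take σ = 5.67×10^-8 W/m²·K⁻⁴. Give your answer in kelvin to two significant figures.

-0.48 kelvin

By the inverse-square law, S = 1366/5.73² = 41.60 W/m².
The baseline emission temperature is T_e = 105.9 K.
ΔF = Δ[S(1−α)]/4 = (1−0.314)·-0.747/4 = -0.1281 W/m².
The Planck feedback parameter is 4σT_e³ = 0.2695 W/m²/K.
So ΔT₀ = -0.1281/0.2695 = -0.475 K.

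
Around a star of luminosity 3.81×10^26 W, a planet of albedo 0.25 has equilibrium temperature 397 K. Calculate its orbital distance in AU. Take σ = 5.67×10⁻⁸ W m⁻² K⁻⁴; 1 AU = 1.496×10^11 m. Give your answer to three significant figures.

The flux needed for this T is 4σT⁴/(1−0.25) = 7512 W m⁻².
Then d = [L/(4πS)]^(1/2) = 6.353×10^10 m, i.e. 0.4247 AU.

0.425 AU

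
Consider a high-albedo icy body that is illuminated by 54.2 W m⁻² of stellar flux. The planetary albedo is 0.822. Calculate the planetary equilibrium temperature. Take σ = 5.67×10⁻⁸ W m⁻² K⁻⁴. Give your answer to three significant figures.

80.8 K

Averaging over the sphere, the absorbed flux is S(1−α)/4 = 2.412 W m⁻².
Balancing against σT⁴: T = (2.412/5.67×10⁻⁸)^(1/4) = 80.76 K.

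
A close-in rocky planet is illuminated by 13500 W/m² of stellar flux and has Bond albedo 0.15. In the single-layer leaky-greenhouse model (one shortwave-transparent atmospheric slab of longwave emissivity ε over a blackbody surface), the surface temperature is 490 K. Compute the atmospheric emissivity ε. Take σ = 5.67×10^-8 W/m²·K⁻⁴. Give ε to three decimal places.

0.245

TOA balance gives T_e = 474.3 K.
Since (2−ε)/2 = (T_e/T_s)⁴ = 0.8777, ε = 0.2447.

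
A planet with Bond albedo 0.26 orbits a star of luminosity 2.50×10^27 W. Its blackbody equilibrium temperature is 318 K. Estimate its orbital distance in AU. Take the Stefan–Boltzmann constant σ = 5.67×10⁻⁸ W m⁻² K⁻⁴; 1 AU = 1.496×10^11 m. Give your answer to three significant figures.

Energy balance gives S = 4σT⁴/(1−α) = 3134 W m⁻².
Then d = [L/(4πS)]^(1/2) = 2.519×10^11 m, i.e. 1.684 AU.

1.68 AU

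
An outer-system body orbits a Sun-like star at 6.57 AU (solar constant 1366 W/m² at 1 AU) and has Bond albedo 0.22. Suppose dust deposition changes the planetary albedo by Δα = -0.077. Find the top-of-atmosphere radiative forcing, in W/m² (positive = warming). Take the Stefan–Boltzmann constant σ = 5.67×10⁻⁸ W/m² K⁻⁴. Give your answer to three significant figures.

0.609 W/m²

By the inverse-square law, S = 1366/6.57² = 31.65 W/m².
TOA radiative forcing: ΔF = −S·Δα/4 = −31.65·(-0.077)/4 = 0.6092 W/m².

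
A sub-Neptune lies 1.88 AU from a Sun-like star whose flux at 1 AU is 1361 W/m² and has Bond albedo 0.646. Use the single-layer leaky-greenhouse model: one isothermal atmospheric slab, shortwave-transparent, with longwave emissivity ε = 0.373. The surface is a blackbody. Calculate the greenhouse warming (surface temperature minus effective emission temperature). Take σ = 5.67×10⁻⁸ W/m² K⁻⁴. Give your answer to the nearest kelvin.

Flux at the orbit: S = 1361/(1.88)² = 385.1 W/m².
Effective emission temperature (TOA balance): σT_e⁴ = S(1−α)/4 = 34.08 W/m² → T_e = 156.6 K.
Surface balance with a leaky layer gives σT_s⁴ = σT_e⁴·2/(2−ε), so T_s = T_e·[2/(2−0.373)]^(1/4) = 164.9 K.
Greenhouse warming: T_s − T_e = 8.292 K.

8 kelvin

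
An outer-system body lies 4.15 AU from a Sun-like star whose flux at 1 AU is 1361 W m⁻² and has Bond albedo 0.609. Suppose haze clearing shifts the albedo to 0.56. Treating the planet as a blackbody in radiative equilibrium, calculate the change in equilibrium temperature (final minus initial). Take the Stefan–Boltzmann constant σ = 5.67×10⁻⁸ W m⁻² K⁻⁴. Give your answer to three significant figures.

Irradiance scales as 1/d², so S = 1361 W m⁻² × (1/4.15)² = 79.02 W m⁻².
Before: T₁ = [79.02·0.391/(4σ)]^(1/4) = 108.0 K.
Final:   T₂ = [S(1−0.56)/(4σ)]^(1/4) = 111.3 K.
ΔT = T₂ − T₁ = 3.236 K.

3.24 K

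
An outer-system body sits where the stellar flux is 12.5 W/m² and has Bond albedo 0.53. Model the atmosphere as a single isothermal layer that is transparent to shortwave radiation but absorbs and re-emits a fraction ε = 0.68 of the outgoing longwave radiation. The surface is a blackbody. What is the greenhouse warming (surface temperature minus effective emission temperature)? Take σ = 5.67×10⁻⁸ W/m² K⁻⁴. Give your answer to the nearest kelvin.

At the top of the atmosphere, σT_e⁴ = S(1−α)/4 = 1.469 W/m², giving T_e = 71.34 K.
The surface balance (absorbed SW + ε·downward IR = σT_s⁴) with T_a⁴ = T_s⁴/2 reduces to T_s = T_e·[2/(2−ε)]^¼ = 79.15 K.
T_s − T_e = 79.15 − 71.34 = 7.809 K.

8 K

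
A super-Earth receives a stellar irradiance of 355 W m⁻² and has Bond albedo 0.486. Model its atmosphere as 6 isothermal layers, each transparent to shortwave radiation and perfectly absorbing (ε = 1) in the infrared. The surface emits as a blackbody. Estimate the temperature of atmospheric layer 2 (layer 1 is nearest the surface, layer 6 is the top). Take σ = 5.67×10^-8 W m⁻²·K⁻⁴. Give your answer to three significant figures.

252 K

OLR = S(1−α)/4 = 45.62 W m⁻²; the top layer radiates at T_e = 168.4 K.
Each opaque layer satisfies 2T_j⁴ = T_{j−1}⁴ + T_{j+1}⁴, giving T_k⁴ = (N+1−k)T_e⁴.
With k = 2: T_2 = (6+1−2)^¼·168.4 K = 251.8 K.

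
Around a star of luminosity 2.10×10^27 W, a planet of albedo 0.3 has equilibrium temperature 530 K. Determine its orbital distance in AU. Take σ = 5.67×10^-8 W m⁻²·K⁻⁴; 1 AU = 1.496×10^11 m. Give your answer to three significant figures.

Required flux: S = 4σT⁴/(1−α) = 25570 W m⁻².
From L = 4πd²S, d = √(2.10×10^27/(4π·25570)) = 8.085×10^10 m = 0.5404 AU.

0.540 AU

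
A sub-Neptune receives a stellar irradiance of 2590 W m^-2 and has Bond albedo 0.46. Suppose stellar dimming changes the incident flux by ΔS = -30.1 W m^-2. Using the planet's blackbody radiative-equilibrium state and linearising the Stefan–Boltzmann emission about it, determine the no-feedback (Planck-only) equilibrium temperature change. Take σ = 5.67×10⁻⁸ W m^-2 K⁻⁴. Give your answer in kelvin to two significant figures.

-0.81 kelvin

Reference equilibrium: T_e = [S(1−α)/(4σ)]^(1/4) = 280.2 K.
Only a fraction (1−α) is absorbed and it's spread over 4πR², so ΔF = (1−α)ΔS/4 = -4.064 W m^-2.
Linearising σT⁴ gives d(σT⁴)/dT = 4σT_e³ = 4.991 W m^-2 per K.
ΔT₀ = ΔF/λ_P = -4.064/4.991 = -0.814 K.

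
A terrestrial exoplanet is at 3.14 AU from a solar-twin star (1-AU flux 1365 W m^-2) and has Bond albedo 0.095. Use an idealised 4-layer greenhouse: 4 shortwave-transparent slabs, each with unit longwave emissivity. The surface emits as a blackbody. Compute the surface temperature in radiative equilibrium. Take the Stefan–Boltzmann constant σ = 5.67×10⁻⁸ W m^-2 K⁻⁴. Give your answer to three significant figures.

By the inverse-square law, S = 1365/3.14² = 138.4 W m^-2.
Top-of-atmosphere balance: σT_e⁴ = S(1−α)/4 = 31.32 W m^-2 → T_e = 153.3 K.
Layer-by-layer balance gives σT_s⁴ = (N+1)σT_e⁴, so T_s = 5^¼·153.3 = 229.3 K.

229 K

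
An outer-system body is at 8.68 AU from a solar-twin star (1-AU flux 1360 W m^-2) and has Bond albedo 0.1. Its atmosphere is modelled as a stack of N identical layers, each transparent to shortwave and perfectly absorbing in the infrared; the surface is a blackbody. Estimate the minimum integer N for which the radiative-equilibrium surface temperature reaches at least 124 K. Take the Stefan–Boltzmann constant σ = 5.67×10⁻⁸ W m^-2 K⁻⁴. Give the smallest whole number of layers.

Flux at the orbit: S = 1360/(8.68)² = 18.05 W m^-2.
OLR = S(1−α)/4 = 4.061 W m^-2; the top layer radiates at T_e = 92.00 K.
Need (N+1)T_e⁴ ≥ T_s⁴, i.e. N+1 ≥ (124/92.00)⁴ = 3.301.
The minimum whole number is N = 3.

3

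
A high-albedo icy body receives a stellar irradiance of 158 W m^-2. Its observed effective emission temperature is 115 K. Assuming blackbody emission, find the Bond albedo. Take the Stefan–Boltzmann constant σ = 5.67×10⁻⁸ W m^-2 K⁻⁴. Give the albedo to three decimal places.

0.749

Energy balance: S(1−α)/4 = σT⁴, so 1−α = 4σT⁴/S.
σT⁴ = 9.917 W m^-2, so 4σT⁴ = 39.67 W m^-2.
1−α = 39.67/158.0 = 0.2511, so α = 0.7489.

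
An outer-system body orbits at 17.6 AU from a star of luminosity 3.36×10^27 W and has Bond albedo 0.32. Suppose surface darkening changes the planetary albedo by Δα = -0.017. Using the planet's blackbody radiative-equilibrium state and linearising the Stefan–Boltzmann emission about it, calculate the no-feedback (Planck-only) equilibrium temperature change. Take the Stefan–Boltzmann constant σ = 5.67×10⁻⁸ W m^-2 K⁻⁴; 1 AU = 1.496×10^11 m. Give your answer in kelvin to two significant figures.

0.65 K

Orbital distance: d = 17.6 AU = 2.633×10^12 m.
Flux at the orbit: S = L/(4πd²) = 3.36×10^27/(4π·(2.63×10^12)²) = 38.57 W m^-2.
Unperturbed T_e = [38.57·(1−0.32)/(4σ)]^¼ = 103.7 K.
The change in absorbed flux is Δ[S(1−α)/4] = −SΔα/4 = 0.1639 W m^-2.
Planck response: λ_P = 4σT_e³ = 4·5.67×10⁻⁸·(103.7)³ = 0.2529 W m^-2/K.
Hence the no-feedback warming is ΔF/(4σT_e³) = 0.648 K.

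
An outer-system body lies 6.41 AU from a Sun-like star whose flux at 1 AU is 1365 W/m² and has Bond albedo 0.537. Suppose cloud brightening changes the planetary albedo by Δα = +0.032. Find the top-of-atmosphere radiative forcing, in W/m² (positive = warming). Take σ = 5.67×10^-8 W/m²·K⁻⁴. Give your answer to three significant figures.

Irradiance scales as 1/d², so S = 1365 W/m² × (1/6.41)² = 33.22 W/m².
TOA radiative forcing: ΔF = −S·Δα/4 = −33.22·(+0.032)/4 = -0.2658 W/m².

-0.266 W/m²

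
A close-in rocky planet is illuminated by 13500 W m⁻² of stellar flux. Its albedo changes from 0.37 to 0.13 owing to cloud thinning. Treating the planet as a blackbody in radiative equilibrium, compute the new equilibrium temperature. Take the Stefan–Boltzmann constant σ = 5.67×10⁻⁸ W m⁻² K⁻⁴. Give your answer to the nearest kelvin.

477 K

T₂ = [S(1−α₂)/(4σ)]^(1/4) = [13500·0.87/(4σ)]^(1/4) = 477.0 K.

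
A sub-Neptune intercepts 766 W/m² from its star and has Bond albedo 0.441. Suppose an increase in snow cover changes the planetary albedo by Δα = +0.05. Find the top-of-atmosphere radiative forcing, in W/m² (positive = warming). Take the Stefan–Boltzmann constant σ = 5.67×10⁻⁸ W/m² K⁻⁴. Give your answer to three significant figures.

TOA radiative forcing: ΔF = −S·Δα/4 = −766.0·(+0.05)/4 = -9.575 W/m².

-9.58 W/m²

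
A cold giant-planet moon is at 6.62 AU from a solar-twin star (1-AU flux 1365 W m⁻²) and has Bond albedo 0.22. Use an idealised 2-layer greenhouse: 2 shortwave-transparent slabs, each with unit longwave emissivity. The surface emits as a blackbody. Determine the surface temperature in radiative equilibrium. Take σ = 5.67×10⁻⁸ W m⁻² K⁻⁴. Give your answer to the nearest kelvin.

134 kelvin

Flux at the orbit: S = 1365/(6.62)² = 31.15 W m⁻².
Top-of-atmosphere balance: σT_e⁴ = S(1−α)/4 = 6.074 W m⁻² → T_e = 101.7 K.
For an N-layer opaque stack, T_s⁴ = (N+1)T_e⁴, hence T_s = (3)^(1/4)×101.7 K = 133.9 K.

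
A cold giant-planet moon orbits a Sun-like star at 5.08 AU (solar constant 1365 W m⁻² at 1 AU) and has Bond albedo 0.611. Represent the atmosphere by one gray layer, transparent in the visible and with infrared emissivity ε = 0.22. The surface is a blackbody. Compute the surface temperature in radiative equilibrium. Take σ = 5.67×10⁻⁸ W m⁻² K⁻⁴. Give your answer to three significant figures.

100 K

Irradiance scales as 1/d², so S = 1365 W m⁻² × (1/5.08)² = 52.89 W m⁻².
At the top of the atmosphere, σT_e⁴ = S(1−α)/4 = 5.144 W m⁻², giving T_e = 97.60 K.
For a single slab of emissivity ε, T_s⁴ = 2T_e⁴/(2−ε); thus T_s = 97.60·(1.124)^(1/4) = 100.5 K.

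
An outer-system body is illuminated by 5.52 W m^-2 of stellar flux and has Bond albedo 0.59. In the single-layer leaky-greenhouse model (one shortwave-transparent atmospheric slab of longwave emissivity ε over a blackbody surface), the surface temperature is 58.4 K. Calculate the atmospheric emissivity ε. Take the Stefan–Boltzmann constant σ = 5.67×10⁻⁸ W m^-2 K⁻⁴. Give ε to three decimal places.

First, T_e = [5.520·(1−0.59)/(4σ)]^(1/4) = 56.20 K.
Inverting T_s⁴ = 2T_e⁴/(2−ε): (T_e/T_s)⁴ = 0.8579, so ε = 2(1 − 0.8579) = 0.2842.

0.284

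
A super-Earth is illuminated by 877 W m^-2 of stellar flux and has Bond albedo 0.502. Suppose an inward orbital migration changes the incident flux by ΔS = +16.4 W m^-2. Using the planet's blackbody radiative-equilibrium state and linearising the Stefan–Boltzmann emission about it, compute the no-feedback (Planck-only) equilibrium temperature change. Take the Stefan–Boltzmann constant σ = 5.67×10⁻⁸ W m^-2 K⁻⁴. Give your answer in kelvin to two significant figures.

The baseline emission temperature is T_e = 209.5 K.
Only a fraction (1−α) is absorbed and it's spread over 4πR², so ΔF = (1−α)ΔS/4 = 2.042 W m^-2.
Planck response: λ_P = 4σT_e³ = 4·5.67×10⁻⁸·(209.5)³ = 2.085 W m^-2/K.
ΔT₀ = ΔF/λ_P = 2.042/2.085 = 0.979 K.

0.98 kelvin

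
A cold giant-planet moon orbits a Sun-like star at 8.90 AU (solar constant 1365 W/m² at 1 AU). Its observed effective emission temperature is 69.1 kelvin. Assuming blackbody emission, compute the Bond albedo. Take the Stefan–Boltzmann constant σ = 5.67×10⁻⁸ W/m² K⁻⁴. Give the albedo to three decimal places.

0.700

By the inverse-square law, S = 1365/8.90² = 17.23 W/m².
Rearranging the radiative balance, α = 1 − 4σT⁴/S.
4σT⁴ = 4·5.67×10⁻⁸·(69.1)⁴ = 5.171 W/m².
Hence α = 1 − 5.171/17.23 = 0.6999.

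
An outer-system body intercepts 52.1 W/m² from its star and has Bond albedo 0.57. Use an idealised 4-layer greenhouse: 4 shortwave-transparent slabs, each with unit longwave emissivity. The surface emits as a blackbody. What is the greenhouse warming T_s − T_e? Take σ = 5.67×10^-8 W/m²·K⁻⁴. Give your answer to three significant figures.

OLR = S(1−α)/4 = 5.601 W/m²; the top layer radiates at T_e = 99.69 K.
Surface: T_s = (5)^¼·T_e = 149.1 K.
So the greenhouse effect raises the surface by 149.1 − 99.69 = 49.38 K.

49.4 K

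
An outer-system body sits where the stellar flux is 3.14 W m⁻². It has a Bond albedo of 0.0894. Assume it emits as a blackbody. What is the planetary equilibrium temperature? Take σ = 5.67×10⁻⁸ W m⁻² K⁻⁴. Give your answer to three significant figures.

The planet absorbs (1−α)S over its disc πR² and re-emits over 4πR², so the mean absorbed flux is (1−0.0894)·3.140/4 = 0.7148 W m⁻².
Balancing against σT⁴: T = (0.7148/5.67×10⁻⁸)^(1/4) = 59.59 K.

59.6 kelvin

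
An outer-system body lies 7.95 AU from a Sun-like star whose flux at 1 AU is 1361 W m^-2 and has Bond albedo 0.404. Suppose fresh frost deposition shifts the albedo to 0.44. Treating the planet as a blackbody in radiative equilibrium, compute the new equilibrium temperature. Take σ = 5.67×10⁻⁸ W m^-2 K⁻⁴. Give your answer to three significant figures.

85.4 K

By the inverse-square law, S = 1361/7.95² = 21.53 W m^-2.
New equilibrium: T₂ = [(1−0.44)·21.53/(4σ)]^(1/4) = 85.39 K.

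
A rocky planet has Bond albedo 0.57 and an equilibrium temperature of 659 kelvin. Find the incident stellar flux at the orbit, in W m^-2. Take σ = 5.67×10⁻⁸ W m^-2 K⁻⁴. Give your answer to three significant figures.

99500 W m^-2

From S(1−α)/4 = σT⁴: S = 4σT⁴/(1−α).
The emitted flux is σT⁴ = 10690 W m^-2.
So S = 4×10690/(1−0.57) = 99480 W m^-2.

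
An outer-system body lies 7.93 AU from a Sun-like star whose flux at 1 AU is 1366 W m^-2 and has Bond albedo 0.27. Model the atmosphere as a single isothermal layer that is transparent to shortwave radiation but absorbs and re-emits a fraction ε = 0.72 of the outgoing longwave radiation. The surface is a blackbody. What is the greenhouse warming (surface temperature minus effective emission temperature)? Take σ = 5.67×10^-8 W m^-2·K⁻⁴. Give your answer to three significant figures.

Irradiance scales as 1/d², so S = 1366 W m^-2 × (1/7.93)² = 21.72 W m^-2.
Effective emission temperature (TOA balance): σT_e⁴ = S(1−α)/4 = 3.964 W m^-2 → T_e = 91.44 K.
Surface balance with a leaky layer gives σT_s⁴ = σT_e⁴·2/(2−ε), so T_s = T_e·[2/(2−0.72)]^(1/4) = 102.2 K.
Greenhouse warming: T_s − T_e = 10.79 K.

10.8 kelvin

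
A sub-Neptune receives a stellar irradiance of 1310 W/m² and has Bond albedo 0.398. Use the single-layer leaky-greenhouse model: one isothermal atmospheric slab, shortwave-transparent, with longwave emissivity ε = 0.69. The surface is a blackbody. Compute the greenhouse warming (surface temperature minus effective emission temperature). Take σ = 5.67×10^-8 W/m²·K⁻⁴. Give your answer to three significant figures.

27.1 K

Effective emission temperature (TOA balance): σT_e⁴ = S(1−α)/4 = 197.2 W/m² → T_e = 242.8 K.
For a single slab of emissivity ε, T_s⁴ = 2T_e⁴/(2−ε); thus T_s = 242.8·(1.527)^(1/4) = 269.9 K.
The atmosphere warms the surface by 27.09 K.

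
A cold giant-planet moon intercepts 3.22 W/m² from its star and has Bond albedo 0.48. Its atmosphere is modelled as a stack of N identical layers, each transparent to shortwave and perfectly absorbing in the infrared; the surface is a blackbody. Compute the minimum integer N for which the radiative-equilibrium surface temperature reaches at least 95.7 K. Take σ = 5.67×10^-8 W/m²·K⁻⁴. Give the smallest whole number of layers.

OLR = S(1−α)/4 = 0.4186 W/m²; the top layer radiates at T_e = 52.13 K.
T_s = (N+1)^(1/4)·T_e ≥ 95.7 K requires N+1 ≥ (T_s/T_e)⁴ = (95.7/52.13)⁴ = 11.361.
So N ≥ 10.361; the smallest integer is N = 11.

11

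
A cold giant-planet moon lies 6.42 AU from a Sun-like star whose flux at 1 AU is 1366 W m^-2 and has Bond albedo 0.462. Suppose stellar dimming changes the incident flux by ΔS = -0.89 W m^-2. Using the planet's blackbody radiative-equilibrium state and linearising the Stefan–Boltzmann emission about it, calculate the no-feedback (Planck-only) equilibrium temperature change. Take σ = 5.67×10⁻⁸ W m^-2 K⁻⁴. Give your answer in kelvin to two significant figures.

-0.63 K

Irradiance scales as 1/d², so S = 1366 W m^-2 × (1/6.42)² = 33.14 W m^-2.
Unperturbed T_e = [33.14·(1−0.462)/(4σ)]^¼ = 94.16 K.
Only a fraction (1−α) is absorbed and it's spread over 4πR², so ΔF = (1−α)ΔS/4 = -0.1197 W m^-2.
The Planck feedback parameter is 4σT_e³ = 0.1894 W m^-2/K.
Hence the no-feedback warming is ΔF/(4σT_e³) = -0.632 K.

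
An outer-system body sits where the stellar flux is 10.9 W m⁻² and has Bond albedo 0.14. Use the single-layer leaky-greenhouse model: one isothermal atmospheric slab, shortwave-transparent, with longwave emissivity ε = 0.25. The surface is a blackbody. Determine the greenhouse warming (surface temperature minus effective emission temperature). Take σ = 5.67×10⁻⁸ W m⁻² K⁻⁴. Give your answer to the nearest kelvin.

The planet radiates to space at T_e = [S(1−α)/(4σ)]^(1/4) = 80.18 K.
For a single slab of emissivity ε, T_s⁴ = 2T_e⁴/(2−ε); thus T_s = 80.18·(1.143)^(1/4) = 82.90 K.
T_s − T_e = 82.90 − 80.18 = 2.722 K.

3 kelvin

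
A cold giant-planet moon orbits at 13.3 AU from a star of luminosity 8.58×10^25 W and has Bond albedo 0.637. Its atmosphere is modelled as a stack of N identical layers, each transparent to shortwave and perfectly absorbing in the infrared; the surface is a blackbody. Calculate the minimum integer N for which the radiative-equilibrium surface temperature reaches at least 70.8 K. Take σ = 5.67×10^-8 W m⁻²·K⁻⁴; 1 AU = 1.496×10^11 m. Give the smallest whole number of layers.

Orbital distance: d = 13.3 AU = 1.990×10^12 m.
Flux at the orbit: S = L/(4πd²) = 8.58×10^25/(4π·(1.99×10^12)²) = 1.725 W m⁻².
The effective emission temperature is T_e = [S(1−α)/(4σ)]^¼ = 40.76 K.
T_s = (N+1)^(1/4)·T_e ≥ 70.8 K requires N+1 ≥ (T_s/T_e)⁴ = (70.8/40.76)⁴ = 9.102.
Rounding up, N = 9.

9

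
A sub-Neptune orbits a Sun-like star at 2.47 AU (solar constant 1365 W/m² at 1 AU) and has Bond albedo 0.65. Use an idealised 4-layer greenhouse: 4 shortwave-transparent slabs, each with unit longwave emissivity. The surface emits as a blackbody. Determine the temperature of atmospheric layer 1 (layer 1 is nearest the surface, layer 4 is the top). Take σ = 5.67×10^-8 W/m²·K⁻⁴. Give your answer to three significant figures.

193 kelvin

By the inverse-square law, S = 1365/2.47² = 223.7 W/m².
The effective emission temperature is T_e = [S(1−α)/(4σ)]^¼ = 136.3 K.
Each opaque layer satisfies 2T_j⁴ = T_{j−1}⁴ + T_{j+1}⁴, giving T_k⁴ = (N+1−k)T_e⁴.
With k = 1: T_1 = (4+1−1)^¼·136.3 K = 192.8 K.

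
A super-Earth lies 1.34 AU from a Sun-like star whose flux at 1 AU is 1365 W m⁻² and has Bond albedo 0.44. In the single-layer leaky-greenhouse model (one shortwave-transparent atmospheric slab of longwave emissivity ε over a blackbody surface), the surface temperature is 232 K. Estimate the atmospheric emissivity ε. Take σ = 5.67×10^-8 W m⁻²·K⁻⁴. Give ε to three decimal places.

Irradiance scales as 1/d², so S = 1365 W m⁻² × (1/1.34)² = 760.2 W m⁻².
TOA balance gives T_e = 208.1 K.
T_s⁴ = T_e⁴·2/(2−ε) → ε = 2 − 2(T_e/T_s)⁴ = 2 − 2·(208.1/232)⁴ = 0.7042.

0.704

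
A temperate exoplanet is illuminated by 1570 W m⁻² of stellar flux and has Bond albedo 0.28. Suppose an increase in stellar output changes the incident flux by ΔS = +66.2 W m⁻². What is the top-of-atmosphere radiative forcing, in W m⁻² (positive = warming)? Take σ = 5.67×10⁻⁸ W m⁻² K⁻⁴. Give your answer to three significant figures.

Only a fraction (1−α) is absorbed and it's spread over 4πR², so ΔF = (1−α)ΔS/4 = 11.92 W m⁻².

11.9 W m⁻²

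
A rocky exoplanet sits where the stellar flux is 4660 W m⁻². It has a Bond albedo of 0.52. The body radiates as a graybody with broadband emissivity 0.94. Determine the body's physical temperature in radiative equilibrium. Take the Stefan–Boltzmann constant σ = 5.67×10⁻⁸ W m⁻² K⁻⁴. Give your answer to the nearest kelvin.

Averaging over the sphere, the absorbed flux is S(1−α)/4 = 559.2 W m⁻².
Equating to εσT⁴ with ε = 0.94: T = (559.2/0.94σ)^(1/4) = 320.0 K.

320 K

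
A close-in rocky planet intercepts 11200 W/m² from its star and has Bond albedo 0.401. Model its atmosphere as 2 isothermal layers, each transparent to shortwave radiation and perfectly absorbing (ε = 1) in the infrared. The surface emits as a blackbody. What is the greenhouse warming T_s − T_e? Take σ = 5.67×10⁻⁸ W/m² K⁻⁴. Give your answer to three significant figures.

131 K

OLR = S(1−α)/4 = 1677 W/m²; the top layer radiates at T_e = 414.7 K.
Surface: T_s = (3)^¼·T_e = 545.8 K.
Warming: T_s − T_e = 131.1 K.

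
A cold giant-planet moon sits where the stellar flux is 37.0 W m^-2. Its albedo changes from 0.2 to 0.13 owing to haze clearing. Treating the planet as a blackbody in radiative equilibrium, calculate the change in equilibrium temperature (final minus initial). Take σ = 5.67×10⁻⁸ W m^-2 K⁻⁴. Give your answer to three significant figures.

2.27 kelvin

Initial: T₁ = [S(1−0.2)/(4σ)]^(1/4) = 106.9 K.
With α = 0.13, T₂ = 109.1 K.
ΔT = T₂ − T₁ = 2.265 K.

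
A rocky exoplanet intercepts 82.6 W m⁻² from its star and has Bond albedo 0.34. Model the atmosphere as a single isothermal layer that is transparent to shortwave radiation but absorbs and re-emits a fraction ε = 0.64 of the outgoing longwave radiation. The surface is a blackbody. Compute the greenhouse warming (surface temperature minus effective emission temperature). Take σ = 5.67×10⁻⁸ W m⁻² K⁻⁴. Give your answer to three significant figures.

12.6 kelvin

Effective emission temperature (TOA balance): σT_e⁴ = S(1−α)/4 = 13.63 W m⁻² → T_e = 124.5 K.
The surface balance (absorbed SW + ε·downward IR = σT_s⁴) with T_a⁴ = T_s⁴/2 reduces to T_s = T_e·[2/(2−ε)]^¼ = 137.1 K.
T_s − T_e = 137.1 − 124.5 = 12.60 K.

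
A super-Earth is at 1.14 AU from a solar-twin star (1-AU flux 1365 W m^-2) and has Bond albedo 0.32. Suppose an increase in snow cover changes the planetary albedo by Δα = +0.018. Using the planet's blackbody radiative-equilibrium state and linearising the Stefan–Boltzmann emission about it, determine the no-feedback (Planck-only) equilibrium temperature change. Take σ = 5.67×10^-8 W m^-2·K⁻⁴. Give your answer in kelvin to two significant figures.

Flux at the orbit: S = 1365/(1.14)² = 1050 W m^-2.
Unperturbed T_e = [1050·(1−0.32)/(4σ)]^¼ = 236.9 K.
The change in absorbed flux is Δ[S(1−α)/4] = −SΔα/4 = -4.726 W m^-2.
Linearising σT⁴ gives d(σT⁴)/dT = 4σT_e³ = 3.015 W m^-2 per K.
So ΔT₀ = -4.726/3.015 = -1.57 K.

-1.6 kelvin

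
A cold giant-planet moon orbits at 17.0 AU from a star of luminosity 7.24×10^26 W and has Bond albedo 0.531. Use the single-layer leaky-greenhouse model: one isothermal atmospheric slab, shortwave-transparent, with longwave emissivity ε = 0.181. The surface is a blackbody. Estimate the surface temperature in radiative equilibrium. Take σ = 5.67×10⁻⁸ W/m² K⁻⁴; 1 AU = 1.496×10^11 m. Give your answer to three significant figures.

67.1 K

Orbital distance: d = 17.0 AU = 2.543×10^12 m.
Flux at the orbit: S = L/(4πd²) = 7.24×10^26/(4π·(2.54×10^12)²) = 8.908 W/m².
The planet radiates to space at T_e = [S(1−α)/(4σ)]^(1/4) = 65.51 K.
The surface balance (absorbed SW + ε·downward IR = σT_s⁴) with T_a⁴ = T_s⁴/2 reduces to T_s = T_e·[2/(2−ε)]^¼ = 67.08 K.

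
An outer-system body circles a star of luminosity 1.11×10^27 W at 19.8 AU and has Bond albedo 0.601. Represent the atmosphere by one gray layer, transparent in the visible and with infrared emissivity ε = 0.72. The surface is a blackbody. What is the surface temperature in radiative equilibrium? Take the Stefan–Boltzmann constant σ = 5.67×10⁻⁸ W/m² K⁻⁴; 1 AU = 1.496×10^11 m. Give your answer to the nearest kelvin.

73 K

d = 19.8 × 1.496×10^11 m = 2.962×10^12 m.
S = L/(4πd²) = 10.07 W/m².
Effective emission temperature (TOA balance): σT_e⁴ = S(1−α)/4 = 1.004 W/m² → T_e = 64.87 K.
For a single slab of emissivity ε, T_s⁴ = 2T_e⁴/(2−ε); thus T_s = 64.87·(1.562)^(1/4) = 72.53 K.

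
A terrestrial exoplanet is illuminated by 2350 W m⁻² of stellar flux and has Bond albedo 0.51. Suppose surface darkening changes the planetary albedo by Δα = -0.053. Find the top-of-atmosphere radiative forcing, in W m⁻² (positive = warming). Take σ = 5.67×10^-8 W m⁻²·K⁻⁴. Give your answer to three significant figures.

The change in absorbed flux is Δ[S(1−α)/4] = −SΔα/4 = 31.14 W m⁻².

31.1 W m⁻²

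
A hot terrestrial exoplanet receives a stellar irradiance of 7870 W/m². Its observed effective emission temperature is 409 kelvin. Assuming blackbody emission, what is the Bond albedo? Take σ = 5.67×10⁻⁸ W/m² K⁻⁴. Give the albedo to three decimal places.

0.194

Energy balance: S(1−α)/4 = σT⁴, so 1−α = 4σT⁴/S.
σT⁴ = 1587 W/m², so 4σT⁴ = 6347 W/m².
Hence α = 1 − 6347/7870 = 0.1936.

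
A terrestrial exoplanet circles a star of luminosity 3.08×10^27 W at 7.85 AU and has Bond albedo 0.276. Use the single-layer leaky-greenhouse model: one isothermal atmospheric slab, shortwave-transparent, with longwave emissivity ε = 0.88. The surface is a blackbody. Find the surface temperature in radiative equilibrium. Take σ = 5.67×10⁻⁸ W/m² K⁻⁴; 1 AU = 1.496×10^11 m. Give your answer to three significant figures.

178 kelvin

d = 7.85 × 1.496×10^11 m = 1.174×10^12 m.
Spreading L over a sphere of radius d: S = 3.08×10^27/(4π·1.17×10^12²) = 177.7 W/m².
At the top of the atmosphere, σT_e⁴ = S(1−α)/4 = 32.17 W/m², giving T_e = 154.3 K.
The surface balance (absorbed SW + ε·downward IR = σT_s⁴) with T_a⁴ = T_s⁴/2 reduces to T_s = T_e·[2/(2−ε)]^¼ = 178.4 K.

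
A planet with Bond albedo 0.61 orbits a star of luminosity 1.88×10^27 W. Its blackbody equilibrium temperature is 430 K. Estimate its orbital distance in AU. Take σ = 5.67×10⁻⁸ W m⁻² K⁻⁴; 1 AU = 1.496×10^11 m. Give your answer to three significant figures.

0.580 AU

The flux needed for this T is 4σT⁴/(1−0.61) = 19880 W m⁻².
S = L/(4πd²) → d = √(L/4πS) = √(1.88×10^27/(4π·19880)) = 8.675×10^10 m = 0.5799 AU.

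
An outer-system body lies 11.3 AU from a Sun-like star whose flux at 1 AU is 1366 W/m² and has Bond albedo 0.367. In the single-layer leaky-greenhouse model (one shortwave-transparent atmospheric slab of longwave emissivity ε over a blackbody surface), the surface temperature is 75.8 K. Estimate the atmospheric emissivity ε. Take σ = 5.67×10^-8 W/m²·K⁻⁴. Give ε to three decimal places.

0.191

Irradiance scales as 1/d², so S = 1366 W/m² × (1/11.3)² = 10.70 W/m².
Effective temperature: T_e = [S(1−α)/(4σ)]^(1/4) = 73.92 K.
Inverting T_s⁴ = 2T_e⁴/(2−ε): (T_e/T_s)⁴ = 0.9044, so ε = 2(1 − 0.9044) = 0.1911.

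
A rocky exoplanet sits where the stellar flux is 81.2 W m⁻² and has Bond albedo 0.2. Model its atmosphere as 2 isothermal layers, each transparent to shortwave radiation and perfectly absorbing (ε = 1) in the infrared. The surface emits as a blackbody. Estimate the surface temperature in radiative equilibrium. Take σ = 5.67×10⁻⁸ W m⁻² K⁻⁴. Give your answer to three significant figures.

OLR = S(1−α)/4 = 16.24 W m⁻²; the top layer radiates at T_e = 130.1 K.
Layer-by-layer balance gives σT_s⁴ = (N+1)σT_e⁴, so T_s = 3^¼·130.1 = 171.2 K.

171 kelvin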